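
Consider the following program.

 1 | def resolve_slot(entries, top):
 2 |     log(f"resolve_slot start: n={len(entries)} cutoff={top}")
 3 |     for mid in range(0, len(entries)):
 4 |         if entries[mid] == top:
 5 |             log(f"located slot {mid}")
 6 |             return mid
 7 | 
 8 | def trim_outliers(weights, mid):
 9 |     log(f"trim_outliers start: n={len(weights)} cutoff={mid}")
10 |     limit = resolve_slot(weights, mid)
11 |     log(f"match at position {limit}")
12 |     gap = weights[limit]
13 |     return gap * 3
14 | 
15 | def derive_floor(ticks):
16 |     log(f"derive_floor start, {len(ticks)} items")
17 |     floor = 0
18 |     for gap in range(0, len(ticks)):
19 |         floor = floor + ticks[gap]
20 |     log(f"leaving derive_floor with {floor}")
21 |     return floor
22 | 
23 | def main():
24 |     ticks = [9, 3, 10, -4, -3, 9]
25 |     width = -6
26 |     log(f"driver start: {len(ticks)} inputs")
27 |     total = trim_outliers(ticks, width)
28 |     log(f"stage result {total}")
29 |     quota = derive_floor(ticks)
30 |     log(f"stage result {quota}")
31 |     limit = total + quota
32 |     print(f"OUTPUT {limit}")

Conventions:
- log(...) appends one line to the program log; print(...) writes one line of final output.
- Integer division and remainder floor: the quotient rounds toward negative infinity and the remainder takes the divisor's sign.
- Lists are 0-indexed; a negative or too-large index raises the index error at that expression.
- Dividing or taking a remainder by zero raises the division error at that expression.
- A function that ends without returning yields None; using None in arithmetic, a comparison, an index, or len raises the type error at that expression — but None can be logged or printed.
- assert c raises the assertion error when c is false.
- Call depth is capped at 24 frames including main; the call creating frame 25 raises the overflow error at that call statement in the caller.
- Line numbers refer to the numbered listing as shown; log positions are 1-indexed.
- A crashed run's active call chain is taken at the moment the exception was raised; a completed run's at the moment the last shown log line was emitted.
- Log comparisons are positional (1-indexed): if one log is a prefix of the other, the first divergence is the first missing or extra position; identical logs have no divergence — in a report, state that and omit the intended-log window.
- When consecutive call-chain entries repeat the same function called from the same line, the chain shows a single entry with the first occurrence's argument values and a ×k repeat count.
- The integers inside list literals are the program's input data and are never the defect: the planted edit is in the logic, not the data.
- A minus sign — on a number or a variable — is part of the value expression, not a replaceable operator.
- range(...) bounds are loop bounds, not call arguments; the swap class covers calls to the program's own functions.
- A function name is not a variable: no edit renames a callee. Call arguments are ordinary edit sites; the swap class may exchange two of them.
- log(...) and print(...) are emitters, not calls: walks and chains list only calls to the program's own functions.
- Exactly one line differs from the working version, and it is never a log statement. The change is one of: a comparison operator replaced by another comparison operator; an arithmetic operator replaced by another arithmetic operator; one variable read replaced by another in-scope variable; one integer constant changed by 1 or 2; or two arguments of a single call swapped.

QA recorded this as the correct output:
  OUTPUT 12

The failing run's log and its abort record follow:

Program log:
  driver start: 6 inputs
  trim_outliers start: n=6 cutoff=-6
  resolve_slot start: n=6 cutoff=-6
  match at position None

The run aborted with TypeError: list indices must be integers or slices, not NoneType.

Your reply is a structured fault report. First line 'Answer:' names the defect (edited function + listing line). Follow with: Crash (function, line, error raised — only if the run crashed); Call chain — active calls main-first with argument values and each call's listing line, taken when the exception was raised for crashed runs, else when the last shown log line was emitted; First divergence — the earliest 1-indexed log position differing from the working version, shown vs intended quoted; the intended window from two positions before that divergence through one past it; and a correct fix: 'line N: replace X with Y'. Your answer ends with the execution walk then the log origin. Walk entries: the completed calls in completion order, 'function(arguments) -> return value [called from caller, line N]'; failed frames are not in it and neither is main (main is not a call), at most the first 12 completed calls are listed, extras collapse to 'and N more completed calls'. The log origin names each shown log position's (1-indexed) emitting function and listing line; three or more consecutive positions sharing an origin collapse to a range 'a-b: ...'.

Answer: the defect is in main at line 25.
The tell: Position 2 is the first bad log line: 'trim_outliers start: n=6 cutoff=-6' should read 'trim_outliers start: n=6 cutoff=-4'.
Crash: trim_outliers, line 12, TypeError.
Call chain: main -> trim_outliers([9, 3, 10, -4, -3, 9], -6) (called at line 27).
First divergence: position 2 — the shown line 'trim_outliers start: n=6 cutoff=-6' should read 'trim_outliers start: n=6 cutoff=-4'.
Intended log window:
  1: driver start: 6 inputs
  2: trim_outliers start: n=6 cutoff=-4
  3: resolve_slot start: n=6 cutoff=-4
Execution walk:
  resolve_slot([9, 3, 10, -4, -3, 9], -6) -> None  [called from trim_outliers, line 10]
Origin of each log line:
  1: emitted by main (line 26)
  2: emitted by trim_outliers (line 9)
  3: emitted by resolve_slot (line 2)
  4: emitted by trim_outliers (line 11)
A correct fix: line 25: replace `-6` with `-4`.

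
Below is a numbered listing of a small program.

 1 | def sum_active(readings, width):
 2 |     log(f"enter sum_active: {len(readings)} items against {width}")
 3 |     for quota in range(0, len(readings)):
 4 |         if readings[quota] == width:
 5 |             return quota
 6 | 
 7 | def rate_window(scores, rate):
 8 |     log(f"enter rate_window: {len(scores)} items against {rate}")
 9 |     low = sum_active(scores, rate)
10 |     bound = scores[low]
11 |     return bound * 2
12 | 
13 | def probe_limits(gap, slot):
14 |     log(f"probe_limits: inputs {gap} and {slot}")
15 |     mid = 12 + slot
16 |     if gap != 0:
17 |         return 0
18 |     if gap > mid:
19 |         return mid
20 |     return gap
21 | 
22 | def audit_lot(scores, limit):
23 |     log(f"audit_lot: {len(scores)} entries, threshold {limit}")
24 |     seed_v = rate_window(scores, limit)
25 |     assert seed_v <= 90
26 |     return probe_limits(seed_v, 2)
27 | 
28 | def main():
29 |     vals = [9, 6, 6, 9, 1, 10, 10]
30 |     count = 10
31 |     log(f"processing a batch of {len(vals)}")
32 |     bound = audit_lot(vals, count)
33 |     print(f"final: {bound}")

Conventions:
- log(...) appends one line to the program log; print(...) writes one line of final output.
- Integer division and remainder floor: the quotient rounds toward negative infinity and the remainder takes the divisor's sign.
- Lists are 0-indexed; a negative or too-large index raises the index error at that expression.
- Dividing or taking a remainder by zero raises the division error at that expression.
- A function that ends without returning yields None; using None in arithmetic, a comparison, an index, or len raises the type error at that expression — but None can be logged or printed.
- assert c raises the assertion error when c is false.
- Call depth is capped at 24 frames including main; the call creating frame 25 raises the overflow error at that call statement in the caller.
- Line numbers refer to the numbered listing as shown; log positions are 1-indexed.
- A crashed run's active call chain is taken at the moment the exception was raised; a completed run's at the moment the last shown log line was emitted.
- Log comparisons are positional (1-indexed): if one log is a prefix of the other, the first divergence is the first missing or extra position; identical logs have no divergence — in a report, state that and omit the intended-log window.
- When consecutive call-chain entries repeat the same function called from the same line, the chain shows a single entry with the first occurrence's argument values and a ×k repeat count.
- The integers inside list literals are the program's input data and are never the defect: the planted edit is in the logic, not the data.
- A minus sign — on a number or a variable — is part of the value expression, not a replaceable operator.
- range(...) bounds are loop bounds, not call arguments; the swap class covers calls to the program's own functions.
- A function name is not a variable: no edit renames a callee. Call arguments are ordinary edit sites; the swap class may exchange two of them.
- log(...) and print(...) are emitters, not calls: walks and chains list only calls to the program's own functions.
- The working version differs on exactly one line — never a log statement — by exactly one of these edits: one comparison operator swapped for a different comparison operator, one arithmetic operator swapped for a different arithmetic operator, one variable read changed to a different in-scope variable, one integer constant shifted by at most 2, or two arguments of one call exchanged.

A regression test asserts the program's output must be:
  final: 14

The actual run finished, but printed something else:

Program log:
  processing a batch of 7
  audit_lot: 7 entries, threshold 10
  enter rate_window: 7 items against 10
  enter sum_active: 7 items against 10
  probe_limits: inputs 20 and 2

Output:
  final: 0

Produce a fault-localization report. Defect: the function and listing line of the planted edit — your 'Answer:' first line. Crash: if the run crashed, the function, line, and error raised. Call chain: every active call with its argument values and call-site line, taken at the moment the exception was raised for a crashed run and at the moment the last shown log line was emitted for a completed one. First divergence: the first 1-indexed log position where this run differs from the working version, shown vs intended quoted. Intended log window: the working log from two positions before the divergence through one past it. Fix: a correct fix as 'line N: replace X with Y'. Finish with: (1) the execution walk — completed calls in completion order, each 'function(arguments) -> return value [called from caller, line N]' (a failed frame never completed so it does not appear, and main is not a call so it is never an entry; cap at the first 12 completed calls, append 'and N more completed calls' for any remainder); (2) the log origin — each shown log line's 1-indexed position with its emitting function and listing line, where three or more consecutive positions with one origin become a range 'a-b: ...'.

Answer: the defect is in probe_limits at line 16.
Core observation: Every logged value matches the working version; the printed result is what differs.
Call chain: main -> audit_lot([9, 6, 6, 9, 1, 10, 10], 10) (called at line 32) -> probe_limits(20, 2) (called at line 26).
First divergence: none; the two logs match at every position.
Execution walk:
  sum_active([9, 6, 6, 9, 1, 10, 10], 10) -> 5  [called from rate_window, line 9]
  rate_window([9, 6, 6, 9, 1, 10, 10], 10) -> 20  [called from audit_lot, line 24]
  probe_limits(20, 2) -> 0  [called from audit_lot, line 26]
  audit_lot([9, 6, 6, 9, 1, 10, 10], 10) -> 0  [called from main, line 32]
Log origins:
  1 — main, line 31
  2 — audit_lot, line 23
  3 — rate_window, line 8
  4 — sum_active, line 2
  5 — probe_limits, line 14
A correct fix: line 16: replace `!=` with `<`.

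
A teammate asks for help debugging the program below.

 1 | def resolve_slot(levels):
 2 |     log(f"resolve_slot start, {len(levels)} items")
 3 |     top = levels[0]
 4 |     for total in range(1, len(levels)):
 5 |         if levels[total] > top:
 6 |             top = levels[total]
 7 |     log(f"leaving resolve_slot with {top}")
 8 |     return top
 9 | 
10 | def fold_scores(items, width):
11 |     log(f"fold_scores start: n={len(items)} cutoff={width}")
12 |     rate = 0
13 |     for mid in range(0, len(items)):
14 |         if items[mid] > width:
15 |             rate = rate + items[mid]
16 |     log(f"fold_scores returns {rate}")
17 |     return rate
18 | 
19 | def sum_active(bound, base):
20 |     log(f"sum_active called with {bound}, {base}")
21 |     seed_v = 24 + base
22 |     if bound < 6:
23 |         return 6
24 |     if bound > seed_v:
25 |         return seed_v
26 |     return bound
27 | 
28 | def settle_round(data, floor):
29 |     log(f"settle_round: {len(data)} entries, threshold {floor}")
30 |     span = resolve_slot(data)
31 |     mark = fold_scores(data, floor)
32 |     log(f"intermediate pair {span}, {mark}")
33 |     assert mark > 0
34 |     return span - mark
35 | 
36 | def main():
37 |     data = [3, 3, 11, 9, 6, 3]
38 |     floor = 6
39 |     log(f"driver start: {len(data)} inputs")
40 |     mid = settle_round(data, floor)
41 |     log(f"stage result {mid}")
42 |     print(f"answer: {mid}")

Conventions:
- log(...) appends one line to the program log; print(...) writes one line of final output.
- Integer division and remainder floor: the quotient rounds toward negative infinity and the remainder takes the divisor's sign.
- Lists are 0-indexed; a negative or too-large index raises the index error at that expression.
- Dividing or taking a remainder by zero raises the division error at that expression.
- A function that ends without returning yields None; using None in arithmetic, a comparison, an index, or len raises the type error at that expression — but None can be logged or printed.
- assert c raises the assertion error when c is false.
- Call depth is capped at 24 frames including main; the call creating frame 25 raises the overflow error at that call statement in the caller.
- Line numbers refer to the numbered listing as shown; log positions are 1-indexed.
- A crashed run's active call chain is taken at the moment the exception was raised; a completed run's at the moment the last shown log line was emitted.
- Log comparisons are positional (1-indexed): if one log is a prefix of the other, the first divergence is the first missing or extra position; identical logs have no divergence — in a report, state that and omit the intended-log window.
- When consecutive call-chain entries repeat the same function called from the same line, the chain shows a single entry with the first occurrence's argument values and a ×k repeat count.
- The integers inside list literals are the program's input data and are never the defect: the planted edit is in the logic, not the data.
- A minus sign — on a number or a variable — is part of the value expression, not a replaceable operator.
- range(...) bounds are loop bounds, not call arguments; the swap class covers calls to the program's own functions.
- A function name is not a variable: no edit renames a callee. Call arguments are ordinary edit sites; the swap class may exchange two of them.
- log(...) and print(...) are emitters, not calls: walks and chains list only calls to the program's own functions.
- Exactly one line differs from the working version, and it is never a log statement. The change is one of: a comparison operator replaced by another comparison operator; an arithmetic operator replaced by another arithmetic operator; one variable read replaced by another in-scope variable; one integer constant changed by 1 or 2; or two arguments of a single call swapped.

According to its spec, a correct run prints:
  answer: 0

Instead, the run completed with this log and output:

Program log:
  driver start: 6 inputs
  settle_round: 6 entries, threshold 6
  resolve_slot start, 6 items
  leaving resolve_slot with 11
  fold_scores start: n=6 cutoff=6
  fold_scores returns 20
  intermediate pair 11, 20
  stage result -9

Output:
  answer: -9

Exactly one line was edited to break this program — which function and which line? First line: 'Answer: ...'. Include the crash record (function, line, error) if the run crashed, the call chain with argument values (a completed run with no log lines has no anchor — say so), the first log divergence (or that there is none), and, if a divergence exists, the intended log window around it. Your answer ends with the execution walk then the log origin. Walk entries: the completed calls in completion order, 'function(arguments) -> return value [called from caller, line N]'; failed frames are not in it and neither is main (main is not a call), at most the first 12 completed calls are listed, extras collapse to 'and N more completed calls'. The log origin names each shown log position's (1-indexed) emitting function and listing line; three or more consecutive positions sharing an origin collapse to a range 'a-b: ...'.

Answer: the defect is in settle_round at line 34.
Key observation: Position 8 is the first bad log line: 'stage result -9' should read 'stage result 0'.
Call chain: main.
First divergence: position 8; shown 'stage result -9' vs intended 'stage result 0'.
Intended log window:
  6: fold_scores returns 20
  7: intermediate pair 11, 20
  8: stage result 0
Execution walk:
  resolve_slot([3, 3, 11, 9, 6, 3]) -> 11  [called from settle_round, line 30]
  fold_scores([3, 3, 11, 9, 6, 3], 6) -> 20  [called from settle_round, line 31]
  settle_round([3, 3, 11, 9, 6, 3], 6) -> -9  [called from main, line 40]
Log line origins:
  1: from main, line 39
  2: from settle_round, line 29
  3: from resolve_slot, line 2
  4: from resolve_slot, line 7
  5: from fold_scores, line 11
  6: from fold_scores, line 16
  7: from settle_round, line 32
  8: from main, line 41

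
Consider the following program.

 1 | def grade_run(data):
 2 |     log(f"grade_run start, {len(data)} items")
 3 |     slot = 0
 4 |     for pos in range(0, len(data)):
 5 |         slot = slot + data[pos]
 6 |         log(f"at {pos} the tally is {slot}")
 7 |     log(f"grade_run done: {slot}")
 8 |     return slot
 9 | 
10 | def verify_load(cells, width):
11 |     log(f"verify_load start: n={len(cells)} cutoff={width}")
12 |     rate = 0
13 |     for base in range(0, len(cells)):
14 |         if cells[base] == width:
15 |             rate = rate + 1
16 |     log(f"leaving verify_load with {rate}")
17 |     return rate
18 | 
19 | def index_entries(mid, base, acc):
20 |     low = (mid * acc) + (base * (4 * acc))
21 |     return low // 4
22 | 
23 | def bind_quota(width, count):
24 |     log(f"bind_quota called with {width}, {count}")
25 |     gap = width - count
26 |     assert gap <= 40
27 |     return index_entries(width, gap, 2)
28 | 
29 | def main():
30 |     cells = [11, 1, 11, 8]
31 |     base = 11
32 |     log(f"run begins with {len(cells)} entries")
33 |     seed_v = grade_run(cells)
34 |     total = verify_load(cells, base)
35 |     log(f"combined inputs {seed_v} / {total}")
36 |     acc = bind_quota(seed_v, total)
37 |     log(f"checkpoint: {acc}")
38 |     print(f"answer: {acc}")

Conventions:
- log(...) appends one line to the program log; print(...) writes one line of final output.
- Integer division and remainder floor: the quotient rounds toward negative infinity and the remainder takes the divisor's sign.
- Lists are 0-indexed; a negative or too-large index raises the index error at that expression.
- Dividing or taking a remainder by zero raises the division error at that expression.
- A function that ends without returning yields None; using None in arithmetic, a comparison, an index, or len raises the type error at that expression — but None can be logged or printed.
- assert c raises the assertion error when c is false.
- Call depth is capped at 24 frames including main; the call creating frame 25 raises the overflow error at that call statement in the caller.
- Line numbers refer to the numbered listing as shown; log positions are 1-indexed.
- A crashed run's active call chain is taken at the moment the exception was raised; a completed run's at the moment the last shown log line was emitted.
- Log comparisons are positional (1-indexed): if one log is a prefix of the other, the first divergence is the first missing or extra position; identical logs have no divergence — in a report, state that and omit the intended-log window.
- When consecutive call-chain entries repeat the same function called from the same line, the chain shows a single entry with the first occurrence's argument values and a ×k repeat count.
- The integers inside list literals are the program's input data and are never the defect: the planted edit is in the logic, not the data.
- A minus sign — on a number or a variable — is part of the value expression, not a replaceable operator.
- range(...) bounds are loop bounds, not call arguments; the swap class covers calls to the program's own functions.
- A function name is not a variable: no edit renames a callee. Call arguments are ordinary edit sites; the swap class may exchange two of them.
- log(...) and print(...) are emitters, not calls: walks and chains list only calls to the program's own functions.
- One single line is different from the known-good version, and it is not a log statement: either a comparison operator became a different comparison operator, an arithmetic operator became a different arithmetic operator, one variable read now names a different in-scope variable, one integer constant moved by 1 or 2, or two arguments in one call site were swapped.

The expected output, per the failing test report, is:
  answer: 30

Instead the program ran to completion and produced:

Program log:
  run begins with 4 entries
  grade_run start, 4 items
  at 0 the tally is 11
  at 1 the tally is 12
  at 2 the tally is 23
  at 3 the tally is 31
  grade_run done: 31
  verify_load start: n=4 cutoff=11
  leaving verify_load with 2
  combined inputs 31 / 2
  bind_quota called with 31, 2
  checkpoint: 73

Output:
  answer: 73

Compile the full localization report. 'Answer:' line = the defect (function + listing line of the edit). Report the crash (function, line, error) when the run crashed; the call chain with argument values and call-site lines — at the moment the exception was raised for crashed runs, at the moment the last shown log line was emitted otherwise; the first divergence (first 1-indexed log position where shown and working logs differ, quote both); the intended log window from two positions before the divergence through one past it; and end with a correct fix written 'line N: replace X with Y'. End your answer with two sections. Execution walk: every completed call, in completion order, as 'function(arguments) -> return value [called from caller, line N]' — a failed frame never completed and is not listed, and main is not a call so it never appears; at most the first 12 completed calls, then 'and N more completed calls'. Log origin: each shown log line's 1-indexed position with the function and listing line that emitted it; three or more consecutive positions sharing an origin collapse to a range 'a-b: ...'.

Answer: the defect is in index_entries at line 20.
Key observation: The earliest visible damage is log position 12 — 'checkpoint: 73' rather than the intended 'checkpoint: 30'.
Call chain: main.
First divergence: position 12 — the shown line 'checkpoint: 73' should read 'checkpoint: 30'.
Intended log window:
  10: combined inputs 31 / 2
  11: bind_quota called with 31, 2
  12: checkpoint: 30
Execution walk:
  grade_run([11, 1, 11, 8]) -> 31  [called from main, line 33]
  verify_load([11, 1, 11, 8], 11) -> 2  [called from main, line 34]
  index_entries(31, 29, 2) -> 73  [called from bind_quota, line 27]
  bind_quota(31, 2) -> 73  [called from main, line 36]
Log origin:
  1: emitted by main (line 32)
  2: emitted by grade_run (line 2)
  3-6: emitted by grade_run (line 6)
  7: emitted by grade_run (line 7)
  8: emitted by verify_load (line 11)
  9: emitted by verify_load (line 16)
  10: emitted by main (line 35)
  11: emitted by bind_quota (line 24)
  12: emitted by main (line 37)
A correct fix: line 20: replace `4 * acc` with `4 - acc`.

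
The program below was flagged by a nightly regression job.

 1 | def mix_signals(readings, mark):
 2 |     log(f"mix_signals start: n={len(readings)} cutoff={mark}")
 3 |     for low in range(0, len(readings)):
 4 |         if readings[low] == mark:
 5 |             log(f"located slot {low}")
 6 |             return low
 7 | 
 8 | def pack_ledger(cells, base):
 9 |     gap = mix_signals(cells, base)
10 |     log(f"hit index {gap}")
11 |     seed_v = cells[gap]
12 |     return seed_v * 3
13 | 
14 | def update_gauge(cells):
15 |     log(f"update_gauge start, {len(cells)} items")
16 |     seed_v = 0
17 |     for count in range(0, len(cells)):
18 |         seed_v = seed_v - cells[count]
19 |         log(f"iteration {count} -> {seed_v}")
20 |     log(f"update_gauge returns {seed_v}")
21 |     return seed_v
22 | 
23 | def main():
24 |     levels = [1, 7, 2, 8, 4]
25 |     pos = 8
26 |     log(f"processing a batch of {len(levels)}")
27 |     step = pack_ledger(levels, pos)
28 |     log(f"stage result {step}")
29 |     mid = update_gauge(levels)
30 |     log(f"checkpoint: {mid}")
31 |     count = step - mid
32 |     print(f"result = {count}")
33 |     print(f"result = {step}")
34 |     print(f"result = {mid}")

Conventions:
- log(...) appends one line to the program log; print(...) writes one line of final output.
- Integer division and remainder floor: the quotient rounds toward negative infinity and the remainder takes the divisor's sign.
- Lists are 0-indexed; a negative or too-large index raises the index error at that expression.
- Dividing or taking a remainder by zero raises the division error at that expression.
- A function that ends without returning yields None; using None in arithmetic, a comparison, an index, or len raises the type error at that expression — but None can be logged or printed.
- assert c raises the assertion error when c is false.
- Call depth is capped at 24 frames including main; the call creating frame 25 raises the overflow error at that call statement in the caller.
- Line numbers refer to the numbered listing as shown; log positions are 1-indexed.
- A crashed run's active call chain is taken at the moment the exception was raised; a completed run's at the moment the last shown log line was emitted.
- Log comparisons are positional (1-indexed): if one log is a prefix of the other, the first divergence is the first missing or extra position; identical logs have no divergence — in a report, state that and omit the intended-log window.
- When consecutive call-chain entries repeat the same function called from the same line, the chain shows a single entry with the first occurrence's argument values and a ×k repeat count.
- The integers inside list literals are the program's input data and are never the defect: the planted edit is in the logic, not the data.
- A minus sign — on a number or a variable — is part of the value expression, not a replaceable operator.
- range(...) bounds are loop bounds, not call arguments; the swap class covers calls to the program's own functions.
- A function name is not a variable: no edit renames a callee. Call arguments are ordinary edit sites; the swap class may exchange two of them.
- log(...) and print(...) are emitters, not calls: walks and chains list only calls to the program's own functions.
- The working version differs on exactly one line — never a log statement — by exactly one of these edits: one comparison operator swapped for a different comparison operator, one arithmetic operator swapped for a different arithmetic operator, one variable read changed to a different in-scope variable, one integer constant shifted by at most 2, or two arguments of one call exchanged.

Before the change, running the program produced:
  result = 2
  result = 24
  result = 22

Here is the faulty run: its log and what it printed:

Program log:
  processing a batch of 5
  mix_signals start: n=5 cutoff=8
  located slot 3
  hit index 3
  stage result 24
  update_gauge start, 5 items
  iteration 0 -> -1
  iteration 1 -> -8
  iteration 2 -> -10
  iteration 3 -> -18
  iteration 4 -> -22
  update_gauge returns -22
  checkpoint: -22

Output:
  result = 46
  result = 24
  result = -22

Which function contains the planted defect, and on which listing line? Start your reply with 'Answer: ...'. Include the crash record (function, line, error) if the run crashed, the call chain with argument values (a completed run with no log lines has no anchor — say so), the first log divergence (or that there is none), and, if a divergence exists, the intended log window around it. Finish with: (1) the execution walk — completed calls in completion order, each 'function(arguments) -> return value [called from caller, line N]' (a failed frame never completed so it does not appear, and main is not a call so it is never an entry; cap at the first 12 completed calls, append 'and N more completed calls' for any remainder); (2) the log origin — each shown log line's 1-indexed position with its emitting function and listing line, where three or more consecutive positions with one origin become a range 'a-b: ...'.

Answer: the defect is in update_gauge at line 18.
Key observation: At log position 7 the runs split — shown 'iteration 0 -> -1', but the working version logs 'iteration 0 -> 1'.
Call chain: main.
First divergence: position 7 — shown 'iteration 0 -> -1', intended 'iteration 0 -> 1'.
Intended log window:
  5: stage result 24
  6: update_gauge start, 5 items
  7: iteration 0 -> 1
  8: iteration 1 -> 8
Execution walk:
  mix_signals([1, 7, 2, 8, 4], 8) -> 3  [called from pack_ledger, line 9]
  pack_ledger([1, 7, 2, 8, 4], 8) -> 24  [called from main, line 27]
  update_gauge([1, 7, 2, 8, 4]) -> -22  [called from main, line 29]
Log line origins:
  1: logged in main at line 26
  2: logged in mix_signals at line 2
  3: logged in mix_signals at line 5
  4: logged in pack_ledger at line 10
  5: logged in main at line 28
  6: logged in update_gauge at line 15
  7-11: logged in update_gauge at line 19
  12: logged in update_gauge at line 20
  13: logged in main at line 30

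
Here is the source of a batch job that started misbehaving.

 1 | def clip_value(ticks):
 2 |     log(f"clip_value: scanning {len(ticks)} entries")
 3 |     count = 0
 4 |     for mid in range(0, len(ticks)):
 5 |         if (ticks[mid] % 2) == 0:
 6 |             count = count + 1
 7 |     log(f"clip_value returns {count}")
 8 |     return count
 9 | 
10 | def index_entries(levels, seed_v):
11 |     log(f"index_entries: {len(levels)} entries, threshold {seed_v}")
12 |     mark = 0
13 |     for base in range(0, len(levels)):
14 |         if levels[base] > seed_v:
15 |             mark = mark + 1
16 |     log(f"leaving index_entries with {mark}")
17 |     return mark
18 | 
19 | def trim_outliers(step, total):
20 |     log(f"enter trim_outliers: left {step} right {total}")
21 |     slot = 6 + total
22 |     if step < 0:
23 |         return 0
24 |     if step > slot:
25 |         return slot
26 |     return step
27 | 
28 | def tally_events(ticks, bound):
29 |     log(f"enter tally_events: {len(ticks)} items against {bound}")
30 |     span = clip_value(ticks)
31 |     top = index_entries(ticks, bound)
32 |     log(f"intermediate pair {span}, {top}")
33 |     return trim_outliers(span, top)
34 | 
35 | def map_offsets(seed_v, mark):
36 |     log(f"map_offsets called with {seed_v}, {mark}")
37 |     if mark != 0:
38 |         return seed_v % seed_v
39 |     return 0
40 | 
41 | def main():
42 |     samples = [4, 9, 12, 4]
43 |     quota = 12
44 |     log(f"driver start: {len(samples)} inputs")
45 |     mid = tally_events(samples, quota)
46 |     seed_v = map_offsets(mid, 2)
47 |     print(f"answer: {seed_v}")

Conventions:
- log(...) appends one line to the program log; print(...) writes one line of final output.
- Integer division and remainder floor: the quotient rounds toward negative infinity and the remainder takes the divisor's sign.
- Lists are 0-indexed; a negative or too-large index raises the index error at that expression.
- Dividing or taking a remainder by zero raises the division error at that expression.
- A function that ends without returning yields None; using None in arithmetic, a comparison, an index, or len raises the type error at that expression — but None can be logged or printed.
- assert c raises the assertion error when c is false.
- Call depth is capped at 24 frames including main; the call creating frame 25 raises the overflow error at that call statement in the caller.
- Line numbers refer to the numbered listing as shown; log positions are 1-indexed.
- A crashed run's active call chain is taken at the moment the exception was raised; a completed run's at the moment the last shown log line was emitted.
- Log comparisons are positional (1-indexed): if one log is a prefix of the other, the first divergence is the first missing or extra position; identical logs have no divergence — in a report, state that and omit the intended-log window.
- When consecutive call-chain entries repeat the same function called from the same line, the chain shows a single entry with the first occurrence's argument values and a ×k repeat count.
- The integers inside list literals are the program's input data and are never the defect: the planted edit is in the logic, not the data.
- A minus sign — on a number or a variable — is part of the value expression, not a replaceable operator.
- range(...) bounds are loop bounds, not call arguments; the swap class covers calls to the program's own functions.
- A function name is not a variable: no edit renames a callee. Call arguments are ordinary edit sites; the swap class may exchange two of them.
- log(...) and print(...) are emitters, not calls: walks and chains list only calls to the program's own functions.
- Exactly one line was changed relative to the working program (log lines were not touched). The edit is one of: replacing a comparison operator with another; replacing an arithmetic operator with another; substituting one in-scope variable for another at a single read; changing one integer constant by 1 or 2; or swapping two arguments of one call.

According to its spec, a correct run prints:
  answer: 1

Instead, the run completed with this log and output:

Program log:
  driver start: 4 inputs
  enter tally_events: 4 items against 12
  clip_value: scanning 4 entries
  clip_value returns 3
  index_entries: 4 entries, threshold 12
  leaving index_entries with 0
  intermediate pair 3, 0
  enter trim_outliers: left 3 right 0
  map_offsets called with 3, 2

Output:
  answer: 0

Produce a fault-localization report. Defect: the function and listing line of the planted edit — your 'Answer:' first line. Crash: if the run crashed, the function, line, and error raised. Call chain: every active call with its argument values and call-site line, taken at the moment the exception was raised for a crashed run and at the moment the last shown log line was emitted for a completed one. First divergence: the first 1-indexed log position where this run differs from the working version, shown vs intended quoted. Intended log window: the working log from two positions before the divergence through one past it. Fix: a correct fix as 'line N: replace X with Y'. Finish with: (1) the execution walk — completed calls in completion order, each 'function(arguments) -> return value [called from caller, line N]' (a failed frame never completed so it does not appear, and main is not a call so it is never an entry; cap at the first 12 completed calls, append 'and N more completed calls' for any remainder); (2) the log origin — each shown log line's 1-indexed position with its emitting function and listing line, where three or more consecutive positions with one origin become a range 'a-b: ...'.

Answer: the defect is in map_offsets at line 38.
Key fact: Every logged value matches the working version; the printed result is what differs.
Call chain: main -> map_offsets(3, 2) (called at line 46).
First divergence: there is none — every log position agrees.
Execution walk:
  clip_value([4, 9, 12, 4]) -> 3  [called from tally_events, line 30]
  index_entries([4, 9, 12, 4], 12) -> 0  [called from tally_events, line 31]
  trim_outliers(3, 0) -> 3  [called from tally_events, line 33]
  tally_events([4, 9, 12, 4], 12) -> 3  [called from main, line 45]
  map_offsets(3, 2) -> 0  [called from main, line 46]
Log line origins:
  1 — main, line 44
  2 — tally_events, line 29
  3 — clip_value, line 2
  4 — clip_value, line 7
  5 — index_entries, line 11
  6 — index_entries, line 16
  7 — tally_events, line 32
  8 — trim_outliers, line 20
  9 — map_offsets, line 36
A correct fix: line 38: replace `seed_v % seed_v` with `seed_v % mark`.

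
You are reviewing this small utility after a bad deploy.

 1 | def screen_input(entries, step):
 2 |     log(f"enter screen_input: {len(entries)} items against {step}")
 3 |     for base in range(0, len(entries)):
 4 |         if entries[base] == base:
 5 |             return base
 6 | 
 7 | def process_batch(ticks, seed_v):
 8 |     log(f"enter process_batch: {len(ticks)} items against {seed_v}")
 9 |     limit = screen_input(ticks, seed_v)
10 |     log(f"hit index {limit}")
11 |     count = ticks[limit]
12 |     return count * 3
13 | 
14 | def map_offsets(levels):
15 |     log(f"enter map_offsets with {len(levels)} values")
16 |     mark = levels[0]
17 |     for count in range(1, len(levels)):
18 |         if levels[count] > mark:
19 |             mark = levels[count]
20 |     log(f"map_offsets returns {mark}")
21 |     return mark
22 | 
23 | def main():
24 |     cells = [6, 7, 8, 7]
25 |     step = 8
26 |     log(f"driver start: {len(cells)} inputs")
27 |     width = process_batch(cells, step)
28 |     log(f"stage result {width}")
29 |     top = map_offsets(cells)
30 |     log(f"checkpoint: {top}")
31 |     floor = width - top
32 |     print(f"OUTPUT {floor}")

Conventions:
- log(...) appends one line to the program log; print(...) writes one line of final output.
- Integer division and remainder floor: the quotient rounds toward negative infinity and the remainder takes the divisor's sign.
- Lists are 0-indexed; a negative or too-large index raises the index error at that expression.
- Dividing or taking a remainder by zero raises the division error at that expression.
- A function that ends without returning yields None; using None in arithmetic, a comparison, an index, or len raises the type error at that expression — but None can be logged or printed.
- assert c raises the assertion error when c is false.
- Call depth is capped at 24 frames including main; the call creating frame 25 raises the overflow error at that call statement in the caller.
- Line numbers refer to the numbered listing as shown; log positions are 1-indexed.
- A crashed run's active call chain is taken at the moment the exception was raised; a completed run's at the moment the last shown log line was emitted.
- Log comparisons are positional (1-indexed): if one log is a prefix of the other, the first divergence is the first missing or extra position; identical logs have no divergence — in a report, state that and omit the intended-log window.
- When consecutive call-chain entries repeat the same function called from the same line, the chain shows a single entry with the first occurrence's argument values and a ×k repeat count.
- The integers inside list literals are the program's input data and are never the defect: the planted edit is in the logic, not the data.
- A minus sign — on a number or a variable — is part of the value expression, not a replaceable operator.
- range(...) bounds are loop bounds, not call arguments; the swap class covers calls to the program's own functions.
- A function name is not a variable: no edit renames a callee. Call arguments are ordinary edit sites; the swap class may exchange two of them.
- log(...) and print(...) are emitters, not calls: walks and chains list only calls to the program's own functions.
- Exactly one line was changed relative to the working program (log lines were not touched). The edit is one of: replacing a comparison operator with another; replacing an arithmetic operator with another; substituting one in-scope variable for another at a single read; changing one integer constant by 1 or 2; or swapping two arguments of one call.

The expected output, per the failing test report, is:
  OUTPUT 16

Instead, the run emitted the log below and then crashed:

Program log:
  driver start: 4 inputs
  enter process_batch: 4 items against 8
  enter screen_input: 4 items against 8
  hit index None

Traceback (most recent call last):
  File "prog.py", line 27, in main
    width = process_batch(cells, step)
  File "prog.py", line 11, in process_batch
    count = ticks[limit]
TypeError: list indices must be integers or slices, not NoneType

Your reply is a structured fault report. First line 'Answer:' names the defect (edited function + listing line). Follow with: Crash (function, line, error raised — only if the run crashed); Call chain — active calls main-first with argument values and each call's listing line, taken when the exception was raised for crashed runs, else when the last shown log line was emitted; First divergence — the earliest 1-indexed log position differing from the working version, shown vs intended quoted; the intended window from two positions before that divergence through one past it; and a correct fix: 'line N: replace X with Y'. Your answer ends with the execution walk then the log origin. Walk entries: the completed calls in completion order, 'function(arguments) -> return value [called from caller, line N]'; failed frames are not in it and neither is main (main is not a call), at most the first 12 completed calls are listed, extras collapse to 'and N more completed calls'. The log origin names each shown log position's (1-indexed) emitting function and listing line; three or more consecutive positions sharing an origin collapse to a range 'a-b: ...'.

Answer: the defect is in screen_input at line 4.
Core observation: Log line 4 is where behavior first shows: 'hit index None' appears instead of 'hit index 2'.
Crash: process_batch, line 11, TypeError.
Call chain: main -> process_batch([6, 7, 8, 7], 8) (called at line 27).
First divergence: position 4 — shown 'hit index None', intended 'hit index 2'.
Intended log window:
  2: enter process_batch: 4 items against 8
  3: enter screen_input: 4 items against 8
  4: hit index 2
  5: stage result 24
Execution walk:
  screen_input([6, 7, 8, 7], 8) -> None  [called from process_batch, line 9]
Origin of each log line:
  1 — main, line 26
  2 — process_batch, line 8
  3 — screen_input, line 2
  4 — process_batch, line 10
A correct fix: line 4: replace `entries[base] == base` with `entries[base] == step`.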